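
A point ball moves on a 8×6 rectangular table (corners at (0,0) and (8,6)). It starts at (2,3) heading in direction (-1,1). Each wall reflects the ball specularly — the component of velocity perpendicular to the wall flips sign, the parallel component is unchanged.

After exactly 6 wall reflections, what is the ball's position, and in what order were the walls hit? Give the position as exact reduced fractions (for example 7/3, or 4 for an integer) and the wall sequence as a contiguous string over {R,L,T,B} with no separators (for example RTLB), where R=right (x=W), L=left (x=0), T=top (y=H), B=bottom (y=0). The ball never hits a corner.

Final position: (0,3)
Wall sequence: LTBRTL

1. t=2 → L at (0,5); v=(1,1)
2. t=1 → T at (1,6); v=(1,-1)
3. t=6 → B at (7,0); v=(1,1)
4. t=1 → R at (8,1); v=(-1,1)
5. t=5 → T at (3,6); v=(-1,-1)
6. t=3 → L at (0,3); v=(1,-1)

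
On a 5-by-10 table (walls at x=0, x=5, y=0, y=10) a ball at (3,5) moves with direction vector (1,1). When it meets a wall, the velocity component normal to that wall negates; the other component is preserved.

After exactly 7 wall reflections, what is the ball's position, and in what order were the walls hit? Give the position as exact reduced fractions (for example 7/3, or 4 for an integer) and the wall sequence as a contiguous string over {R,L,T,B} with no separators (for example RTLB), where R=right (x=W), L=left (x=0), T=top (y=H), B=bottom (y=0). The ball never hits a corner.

Final position: (5,7)
Wall sequence: RTLRBLR

1. t=2 → R at (5,7); v=(-1,1)
2. t=3 → T at (2,10); v=(-1,-1)
3. t=2 → L at (0,8); v=(1,-1)
4. t=5 → R at (5,3); v=(-1,-1)
5. t=3 → B at (2,0); v=(-1,1)
6. t=2 → L at (0,2); v=(1,1)
7. t=5 → R at (5,7); v=(-1,1)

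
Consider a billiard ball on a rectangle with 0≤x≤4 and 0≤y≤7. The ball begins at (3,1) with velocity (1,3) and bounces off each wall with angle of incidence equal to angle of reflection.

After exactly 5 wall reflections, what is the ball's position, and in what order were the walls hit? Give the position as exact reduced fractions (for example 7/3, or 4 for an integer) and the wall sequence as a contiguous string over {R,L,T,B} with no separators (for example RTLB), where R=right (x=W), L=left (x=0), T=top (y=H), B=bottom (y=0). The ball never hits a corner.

1. t=1 → R at (4,4); v=(-1,3)
2. t=1 → T at (3,7); v=(-1,-3)
3. t=7/3 → B at (2/3,0); v=(-1,3)
4. t=2/3 → L at (0,2); v=(1,3)
5. t=5/3 → T at (5/3,7); v=(1,-3)

Final position: (5/3,7)
Wall sequence: RTBLT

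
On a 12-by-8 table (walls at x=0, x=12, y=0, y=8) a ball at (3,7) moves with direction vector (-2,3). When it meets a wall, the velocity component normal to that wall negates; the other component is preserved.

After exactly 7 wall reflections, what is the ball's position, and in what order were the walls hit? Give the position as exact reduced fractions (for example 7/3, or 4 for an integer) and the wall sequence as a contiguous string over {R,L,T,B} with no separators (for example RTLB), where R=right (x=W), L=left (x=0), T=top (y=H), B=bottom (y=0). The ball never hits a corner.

1. t=1/3 → T at (7/3,8); v=(-2,-3)
2. t=7/6 → L at (0,9/2); v=(2,-3)
3. t=3/2 → B at (3,0); v=(2,3)
4. t=8/3 → T at (25/3,8); v=(2,-3)
5. t=11/6 → R at (12,5/2); v=(-2,-3)
6. t=5/6 → B at (31/3,0); v=(-2,3)
7. t=8/3 → T at (5,8); v=(-2,-3)

Final position: (5,8)
Wall sequence: TLBTRBT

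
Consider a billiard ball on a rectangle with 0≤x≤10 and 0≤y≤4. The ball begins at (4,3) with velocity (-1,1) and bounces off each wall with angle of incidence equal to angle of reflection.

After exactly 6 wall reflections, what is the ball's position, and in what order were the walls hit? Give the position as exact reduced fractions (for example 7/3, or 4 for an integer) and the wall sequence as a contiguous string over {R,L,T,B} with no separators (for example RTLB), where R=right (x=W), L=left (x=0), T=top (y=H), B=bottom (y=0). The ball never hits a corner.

1. t=1 → T at (3,4); v=(-1,-1)
2. t=3 → L at (0,1); v=(1,-1)
3. t=1 → B at (1,0); v=(1,1)
4. t=4 → T at (5,4); v=(1,-1)
5. t=4 → B at (9,0); v=(1,1)
6. t=1 → R at (10,1); v=(-1,1)

Final position: (10,1)
Wall sequence: TLBTBR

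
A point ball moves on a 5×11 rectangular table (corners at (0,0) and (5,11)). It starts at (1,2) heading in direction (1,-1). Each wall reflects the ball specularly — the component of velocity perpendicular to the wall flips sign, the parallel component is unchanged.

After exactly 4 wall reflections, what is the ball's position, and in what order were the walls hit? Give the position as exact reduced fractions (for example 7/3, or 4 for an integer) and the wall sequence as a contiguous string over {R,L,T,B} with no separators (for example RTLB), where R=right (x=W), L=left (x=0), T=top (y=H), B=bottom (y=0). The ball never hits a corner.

1. t=2 → B at (3,0); v=(1,1)
2. t=2 → R at (5,2); v=(-1,1)
3. t=5 → L at (0,7); v=(1,1)
4. t=4 → T at (4,11); v=(1,-1)

Final position: (4,11)
Wall sequence: BRLT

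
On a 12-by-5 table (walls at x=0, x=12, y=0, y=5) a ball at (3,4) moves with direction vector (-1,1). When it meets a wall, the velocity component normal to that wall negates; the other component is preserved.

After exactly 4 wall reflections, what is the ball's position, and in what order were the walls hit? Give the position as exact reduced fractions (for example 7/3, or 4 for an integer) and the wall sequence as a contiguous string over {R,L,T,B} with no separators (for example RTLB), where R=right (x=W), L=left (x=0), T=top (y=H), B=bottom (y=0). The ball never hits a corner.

Final position: (8,5)
Wall sequence: TLBT

1. t=1 → T at (2,5); v=(-1,-1)
2. t=2 → L at (0,3); v=(1,-1)
3. t=3 → B at (3,0); v=(1,1)
4. t=5 → T at (8,5); v=(1,-1)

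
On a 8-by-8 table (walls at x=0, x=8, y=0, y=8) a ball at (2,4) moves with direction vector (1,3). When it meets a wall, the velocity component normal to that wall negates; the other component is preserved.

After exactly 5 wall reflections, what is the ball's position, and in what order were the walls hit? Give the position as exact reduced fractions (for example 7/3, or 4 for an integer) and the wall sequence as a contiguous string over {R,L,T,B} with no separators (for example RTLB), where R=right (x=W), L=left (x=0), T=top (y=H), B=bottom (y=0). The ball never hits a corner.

Final position: (14/3,0)
Wall sequence: TBRTB

1. t=4/3 → T at (10/3,8); v=(1,-3)
2. t=8/3 → B at (6,0); v=(1,3)
3. t=2 → R at (8,6); v=(-1,3)
4. t=2/3 → T at (22/3,8); v=(-1,-3)
5. t=8/3 → B at (14/3,0); v=(-1,3)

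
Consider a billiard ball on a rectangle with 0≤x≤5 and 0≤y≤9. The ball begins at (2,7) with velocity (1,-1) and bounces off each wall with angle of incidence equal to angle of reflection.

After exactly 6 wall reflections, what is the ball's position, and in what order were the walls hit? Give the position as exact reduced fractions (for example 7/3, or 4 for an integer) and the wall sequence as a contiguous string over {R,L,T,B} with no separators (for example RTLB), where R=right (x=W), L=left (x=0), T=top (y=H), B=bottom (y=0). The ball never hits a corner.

1. t=3 → R at (5,4); v=(-1,-1)
2. t=4 → B at (1,0); v=(-1,1)
3. t=1 → L at (0,1); v=(1,1)
4. t=5 → R at (5,6); v=(-1,1)
5. t=3 → T at (2,9); v=(-1,-1)
6. t=2 → L at (0,7); v=(1,-1)

Final position: (0,7)
Wall sequence: RBLRTL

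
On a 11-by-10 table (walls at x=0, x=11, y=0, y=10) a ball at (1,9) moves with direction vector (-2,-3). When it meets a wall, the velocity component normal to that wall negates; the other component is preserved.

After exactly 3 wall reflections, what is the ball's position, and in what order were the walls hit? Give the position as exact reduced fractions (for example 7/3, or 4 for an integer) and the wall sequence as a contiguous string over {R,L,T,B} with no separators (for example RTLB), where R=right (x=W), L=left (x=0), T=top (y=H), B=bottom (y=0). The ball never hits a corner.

1. t=1/2 → L at (0,15/2); v=(2,-3)
2. t=5/2 → B at (5,0); v=(2,3)
3. t=3 → R at (11,9); v=(-2,3)

Final position: (11,9)
Wall sequence: LBR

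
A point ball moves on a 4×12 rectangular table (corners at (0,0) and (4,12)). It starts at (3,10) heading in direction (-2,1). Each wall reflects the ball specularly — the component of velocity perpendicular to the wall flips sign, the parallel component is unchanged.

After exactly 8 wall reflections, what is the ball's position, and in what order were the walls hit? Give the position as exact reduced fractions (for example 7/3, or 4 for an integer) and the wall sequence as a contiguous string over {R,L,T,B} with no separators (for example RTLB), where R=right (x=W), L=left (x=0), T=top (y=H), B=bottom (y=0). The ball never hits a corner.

1. t=3/2 → L at (0,23/2); v=(2,1)
2. t=1/2 → T at (1,12); v=(2,-1)
3. t=3/2 → R at (4,21/2); v=(-2,-1)
4. t=2 → L at (0,17/2); v=(2,-1)
5. t=2 → R at (4,13/2); v=(-2,-1)
6. t=2 → L at (0,9/2); v=(2,-1)
7. t=2 → R at (4,5/2); v=(-2,-1)
8. t=2 → L at (0,1/2); v=(2,-1)

Final position: (0,1/2)
Wall sequence: LTRLRLRL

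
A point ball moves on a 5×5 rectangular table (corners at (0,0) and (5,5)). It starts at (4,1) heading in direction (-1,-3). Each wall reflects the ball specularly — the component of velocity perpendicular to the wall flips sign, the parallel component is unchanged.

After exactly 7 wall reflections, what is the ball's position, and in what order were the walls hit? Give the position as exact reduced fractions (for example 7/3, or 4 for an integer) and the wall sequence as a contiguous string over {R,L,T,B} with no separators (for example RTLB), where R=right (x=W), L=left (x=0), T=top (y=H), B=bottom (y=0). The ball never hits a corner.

1. t=1/3 → B at (11/3,0); v=(-1,3)
2. t=5/3 → T at (2,5); v=(-1,-3)
3. t=5/3 → B at (1/3,0); v=(-1,3)
4. t=1/3 → L at (0,1); v=(1,3)
5. t=4/3 → T at (4/3,5); v=(1,-3)
6. t=5/3 → B at (3,0); v=(1,3)
7. t=5/3 → T at (14/3,5); v=(1,-3)

Final position: (14/3,5)
Wall sequence: BTBLTBT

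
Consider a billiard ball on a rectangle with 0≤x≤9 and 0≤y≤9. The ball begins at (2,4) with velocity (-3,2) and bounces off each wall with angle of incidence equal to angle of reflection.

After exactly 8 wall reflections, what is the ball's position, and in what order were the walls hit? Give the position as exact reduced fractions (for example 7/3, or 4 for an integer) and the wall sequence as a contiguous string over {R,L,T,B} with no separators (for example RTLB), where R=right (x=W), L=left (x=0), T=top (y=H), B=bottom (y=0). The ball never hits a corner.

Final position: (0,20/3)
Wall sequence: LTRLBRTL

1. t=2/3 → L at (0,16/3); v=(3,2)
2. t=11/6 → T at (11/2,9); v=(3,-2)
3. t=7/6 → R at (9,20/3); v=(-3,-2)
4. t=3 → L at (0,2/3); v=(3,-2)
5. t=1/3 → B at (1,0); v=(3,2)
6. t=8/3 → R at (9,16/3); v=(-3,2)
7. t=11/6 → T at (7/2,9); v=(-3,-2)
8. t=7/6 → L at (0,20/3); v=(3,-2)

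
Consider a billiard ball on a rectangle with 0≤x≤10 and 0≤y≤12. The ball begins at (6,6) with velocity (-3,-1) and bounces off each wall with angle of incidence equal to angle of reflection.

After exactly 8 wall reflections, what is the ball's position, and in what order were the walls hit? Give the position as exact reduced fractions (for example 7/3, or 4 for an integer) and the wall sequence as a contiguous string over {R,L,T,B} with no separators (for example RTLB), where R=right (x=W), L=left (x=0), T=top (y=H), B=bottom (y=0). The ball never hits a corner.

1. t=2 → L at (0,4); v=(3,-1)
2. t=10/3 → R at (10,2/3); v=(-3,-1)
3. t=2/3 → B at (8,0); v=(-3,1)
4. t=8/3 → L at (0,8/3); v=(3,1)
5. t=10/3 → R at (10,6); v=(-3,1)
6. t=10/3 → L at (0,28/3); v=(3,1)
7. t=8/3 → T at (8,12); v=(3,-1)
8. t=2/3 → R at (10,34/3); v=(-3,-1)

Final position: (10,34/3)
Wall sequence: LRBLRLTR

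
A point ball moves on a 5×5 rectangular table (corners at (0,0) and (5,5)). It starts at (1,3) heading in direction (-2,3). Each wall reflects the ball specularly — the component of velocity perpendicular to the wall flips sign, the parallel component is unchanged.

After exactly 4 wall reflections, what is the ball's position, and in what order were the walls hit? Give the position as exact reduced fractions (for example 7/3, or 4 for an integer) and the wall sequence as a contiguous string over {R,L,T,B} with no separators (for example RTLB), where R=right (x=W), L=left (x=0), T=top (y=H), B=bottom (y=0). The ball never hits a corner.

Final position: (5,2)
Wall sequence: LTBR

1. t=1/2 → L at (0,9/2); v=(2,3)
2. t=1/6 → T at (1/3,5); v=(2,-3)
3. t=5/3 → B at (11/3,0); v=(2,3)
4. t=2/3 → R at (5,2); v=(-2,3)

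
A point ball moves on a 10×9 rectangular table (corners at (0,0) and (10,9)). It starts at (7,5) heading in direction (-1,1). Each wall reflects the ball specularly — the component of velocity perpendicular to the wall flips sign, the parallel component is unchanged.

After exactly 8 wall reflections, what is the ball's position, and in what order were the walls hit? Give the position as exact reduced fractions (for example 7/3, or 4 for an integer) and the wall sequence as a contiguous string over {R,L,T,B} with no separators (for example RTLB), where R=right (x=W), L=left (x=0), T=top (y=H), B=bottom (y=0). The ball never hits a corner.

1. t=4 → T at (3,9); v=(-1,-1)
2. t=3 → L at (0,6); v=(1,-1)
3. t=6 → B at (6,0); v=(1,1)
4. t=4 → R at (10,4); v=(-1,1)
5. t=5 → T at (5,9); v=(-1,-1)
6. t=5 → L at (0,4); v=(1,-1)
7. t=4 → B at (4,0); v=(1,1)
8. t=6 → R at (10,6); v=(-1,1)

Final position: (10,6)
Wall sequence: TLBRTLBR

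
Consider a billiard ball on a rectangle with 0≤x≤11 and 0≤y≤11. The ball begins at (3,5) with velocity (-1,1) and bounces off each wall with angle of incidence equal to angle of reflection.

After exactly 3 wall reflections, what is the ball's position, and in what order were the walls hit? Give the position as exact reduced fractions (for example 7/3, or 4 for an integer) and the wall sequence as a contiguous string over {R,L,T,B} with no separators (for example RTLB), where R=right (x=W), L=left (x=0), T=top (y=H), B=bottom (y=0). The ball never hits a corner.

Final position: (11,3)
Wall sequence: LTR

1. t=3 → L at (0,8); v=(1,1)
2. t=3 → T at (3,11); v=(1,-1)
3. t=8 → R at (11,3); v=(-1,-1)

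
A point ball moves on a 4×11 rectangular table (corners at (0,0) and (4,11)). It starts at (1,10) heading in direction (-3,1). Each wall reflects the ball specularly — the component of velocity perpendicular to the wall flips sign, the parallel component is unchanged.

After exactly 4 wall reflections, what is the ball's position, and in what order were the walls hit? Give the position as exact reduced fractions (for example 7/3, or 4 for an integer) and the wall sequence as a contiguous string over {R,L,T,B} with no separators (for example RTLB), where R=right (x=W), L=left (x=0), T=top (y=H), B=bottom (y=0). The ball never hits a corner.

1. t=1/3 → L at (0,31/3); v=(3,1)
2. t=2/3 → T at (2,11); v=(3,-1)
3. t=2/3 → R at (4,31/3); v=(-3,-1)
4. t=4/3 → L at (0,9); v=(3,-1)

Final position: (0,9)
Wall sequence: LTRL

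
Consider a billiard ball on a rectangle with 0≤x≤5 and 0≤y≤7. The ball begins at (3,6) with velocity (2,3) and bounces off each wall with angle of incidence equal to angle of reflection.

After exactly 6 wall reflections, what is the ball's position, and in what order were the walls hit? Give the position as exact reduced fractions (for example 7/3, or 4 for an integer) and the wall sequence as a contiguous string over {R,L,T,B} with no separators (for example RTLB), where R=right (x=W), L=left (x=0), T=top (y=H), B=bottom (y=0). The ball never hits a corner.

1. t=1/3 → T at (11/3,7); v=(2,-3)
2. t=2/3 → R at (5,5); v=(-2,-3)
3. t=5/3 → B at (5/3,0); v=(-2,3)
4. t=5/6 → L at (0,5/2); v=(2,3)
5. t=3/2 → T at (3,7); v=(2,-3)
6. t=1 → R at (5,4); v=(-2,-3)

Final position: (5,4)
Wall sequence: TRBLTR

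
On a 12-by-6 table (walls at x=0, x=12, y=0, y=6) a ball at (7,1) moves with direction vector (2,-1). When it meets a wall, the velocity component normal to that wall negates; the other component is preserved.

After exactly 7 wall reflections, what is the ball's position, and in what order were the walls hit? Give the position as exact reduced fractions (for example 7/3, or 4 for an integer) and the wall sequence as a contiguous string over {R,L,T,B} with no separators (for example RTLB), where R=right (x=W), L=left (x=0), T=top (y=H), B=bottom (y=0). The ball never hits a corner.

1. t=1 → B at (9,0); v=(2,1)
2. t=3/2 → R at (12,3/2); v=(-2,1)
3. t=9/2 → T at (3,6); v=(-2,-1)
4. t=3/2 → L at (0,9/2); v=(2,-1)
5. t=9/2 → B at (9,0); v=(2,1)
6. t=3/2 → R at (12,3/2); v=(-2,1)
7. t=9/2 → T at (3,6); v=(-2,-1)

Final position: (3,6)
Wall sequence: BRTLBRT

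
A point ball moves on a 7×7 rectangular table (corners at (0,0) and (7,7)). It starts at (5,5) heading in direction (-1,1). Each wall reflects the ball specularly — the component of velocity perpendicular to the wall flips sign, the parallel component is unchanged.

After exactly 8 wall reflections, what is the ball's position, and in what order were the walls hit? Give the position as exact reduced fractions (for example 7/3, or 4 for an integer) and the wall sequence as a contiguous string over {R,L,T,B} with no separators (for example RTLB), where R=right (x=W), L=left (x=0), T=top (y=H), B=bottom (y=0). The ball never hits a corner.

Final position: (7,3)
Wall sequence: TLBRTLBR

1. t=2 → T at (3,7); v=(-1,-1)
2. t=3 → L at (0,4); v=(1,-1)
3. t=4 → B at (4,0); v=(1,1)
4. t=3 → R at (7,3); v=(-1,1)
5. t=4 → T at (3,7); v=(-1,-1)
6. t=3 → L at (0,4); v=(1,-1)
7. t=4 → B at (4,0); v=(1,1)
8. t=3 → R at (7,3); v=(-1,1)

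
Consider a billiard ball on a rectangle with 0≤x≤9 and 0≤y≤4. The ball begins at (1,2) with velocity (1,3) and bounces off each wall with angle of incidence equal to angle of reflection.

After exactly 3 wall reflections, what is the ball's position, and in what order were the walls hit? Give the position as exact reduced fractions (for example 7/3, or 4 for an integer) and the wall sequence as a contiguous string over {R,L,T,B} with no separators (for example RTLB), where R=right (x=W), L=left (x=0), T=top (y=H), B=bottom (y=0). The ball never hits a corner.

Final position: (13/3,4)
Wall sequence: TBT

1. t=2/3 → T at (5/3,4); v=(1,-3)
2. t=4/3 → B at (3,0); v=(1,3)
3. t=4/3 → T at (13/3,4); v=(1,-3)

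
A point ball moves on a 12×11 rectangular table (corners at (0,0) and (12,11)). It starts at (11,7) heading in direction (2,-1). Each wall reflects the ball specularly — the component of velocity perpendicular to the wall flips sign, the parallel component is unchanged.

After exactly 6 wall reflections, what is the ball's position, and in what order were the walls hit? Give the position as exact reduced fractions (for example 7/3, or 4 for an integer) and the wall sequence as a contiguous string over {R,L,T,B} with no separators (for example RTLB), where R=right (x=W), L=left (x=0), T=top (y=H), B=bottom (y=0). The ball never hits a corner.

Final position: (0,21/2)
Wall sequence: RLBRTL

1. t=1/2 → R at (12,13/2); v=(-2,-1)
2. t=6 → L at (0,1/2); v=(2,-1)
3. t=1/2 → B at (1,0); v=(2,1)
4. t=11/2 → R at (12,11/2); v=(-2,1)
5. t=11/2 → T at (1,11); v=(-2,-1)
6. t=1/2 → L at (0,21/2); v=(2,-1)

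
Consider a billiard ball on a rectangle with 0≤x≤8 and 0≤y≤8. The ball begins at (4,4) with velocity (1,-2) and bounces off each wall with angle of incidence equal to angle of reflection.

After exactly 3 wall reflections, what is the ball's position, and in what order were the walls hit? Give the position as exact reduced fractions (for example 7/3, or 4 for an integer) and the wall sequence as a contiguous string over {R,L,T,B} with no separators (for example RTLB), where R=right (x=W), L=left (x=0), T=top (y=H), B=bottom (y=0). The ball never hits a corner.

1. t=2 → B at (6,0); v=(1,2)
2. t=2 → R at (8,4); v=(-1,2)
3. t=2 → T at (6,8); v=(-1,-2)

Final position: (6,8)
Wall sequence: BRT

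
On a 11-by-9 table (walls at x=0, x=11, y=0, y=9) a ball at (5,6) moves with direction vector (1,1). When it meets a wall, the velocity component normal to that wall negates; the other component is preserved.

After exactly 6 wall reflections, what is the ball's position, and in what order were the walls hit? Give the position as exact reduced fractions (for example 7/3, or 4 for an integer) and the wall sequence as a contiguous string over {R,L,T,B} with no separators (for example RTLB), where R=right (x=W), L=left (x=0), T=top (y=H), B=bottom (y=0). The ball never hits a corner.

1. t=3 → T at (8,9); v=(1,-1)
2. t=3 → R at (11,6); v=(-1,-1)
3. t=6 → B at (5,0); v=(-1,1)
4. t=5 → L at (0,5); v=(1,1)
5. t=4 → T at (4,9); v=(1,-1)
6. t=7 → R at (11,2); v=(-1,-1)

Final position: (11,2)
Wall sequence: TRBLTR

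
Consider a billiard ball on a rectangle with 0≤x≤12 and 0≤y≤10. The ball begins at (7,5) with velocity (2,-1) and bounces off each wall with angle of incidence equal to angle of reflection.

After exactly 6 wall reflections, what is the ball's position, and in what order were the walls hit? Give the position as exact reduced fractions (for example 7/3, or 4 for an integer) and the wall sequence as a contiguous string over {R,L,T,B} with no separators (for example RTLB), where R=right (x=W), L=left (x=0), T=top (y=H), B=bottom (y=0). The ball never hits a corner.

1. t=5/2 → R at (12,5/2); v=(-2,-1)
2. t=5/2 → B at (7,0); v=(-2,1)
3. t=7/2 → L at (0,7/2); v=(2,1)
4. t=6 → R at (12,19/2); v=(-2,1)
5. t=1/2 → T at (11,10); v=(-2,-1)
6. t=11/2 → L at (0,9/2); v=(2,-1)

Final position: (0,9/2)
Wall sequence: RBLRTL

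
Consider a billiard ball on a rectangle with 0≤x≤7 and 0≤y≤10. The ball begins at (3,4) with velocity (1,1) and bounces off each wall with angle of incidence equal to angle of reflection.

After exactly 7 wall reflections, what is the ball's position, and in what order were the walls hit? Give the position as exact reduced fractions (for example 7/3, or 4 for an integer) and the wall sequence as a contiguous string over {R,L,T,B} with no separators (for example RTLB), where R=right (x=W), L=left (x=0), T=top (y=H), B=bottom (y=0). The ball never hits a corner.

1. t=4 → R at (7,8); v=(-1,1)
2. t=2 → T at (5,10); v=(-1,-1)
3. t=5 → L at (0,5); v=(1,-1)
4. t=5 → B at (5,0); v=(1,1)
5. t=2 → R at (7,2); v=(-1,1)
6. t=7 → L at (0,9); v=(1,1)
7. t=1 → T at (1,10); v=(1,-1)

Final position: (1,10)
Wall sequence: RTLBRLT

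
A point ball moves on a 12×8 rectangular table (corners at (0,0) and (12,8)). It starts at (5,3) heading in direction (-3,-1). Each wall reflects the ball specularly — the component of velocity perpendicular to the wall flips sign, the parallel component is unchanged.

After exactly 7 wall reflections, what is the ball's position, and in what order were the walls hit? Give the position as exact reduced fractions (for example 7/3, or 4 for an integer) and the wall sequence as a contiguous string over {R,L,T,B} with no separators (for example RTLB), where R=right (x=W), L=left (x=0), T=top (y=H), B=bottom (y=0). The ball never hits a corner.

1. t=5/3 → L at (0,4/3); v=(3,-1)
2. t=4/3 → B at (4,0); v=(3,1)
3. t=8/3 → R at (12,8/3); v=(-3,1)
4. t=4 → L at (0,20/3); v=(3,1)
5. t=4/3 → T at (4,8); v=(3,-1)
6. t=8/3 → R at (12,16/3); v=(-3,-1)
7. t=4 → L at (0,4/3); v=(3,-1)

Final position: (0,4/3)
Wall sequence: LBRLTRL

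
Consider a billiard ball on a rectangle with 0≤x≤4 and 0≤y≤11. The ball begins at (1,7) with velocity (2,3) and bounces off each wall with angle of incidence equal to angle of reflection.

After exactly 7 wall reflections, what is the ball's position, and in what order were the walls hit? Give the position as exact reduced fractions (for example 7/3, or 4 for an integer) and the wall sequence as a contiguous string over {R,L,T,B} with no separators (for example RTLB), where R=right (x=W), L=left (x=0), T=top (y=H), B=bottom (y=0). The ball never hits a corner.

Final position: (7/3,11)
Wall sequence: TRLBRLT

1. t=4/3 → T at (11/3,11); v=(2,-3)
2. t=1/6 → R at (4,21/2); v=(-2,-3)
3. t=2 → L at (0,9/2); v=(2,-3)
4. t=3/2 → B at (3,0); v=(2,3)
5. t=1/2 → R at (4,3/2); v=(-2,3)
6. t=2 → L at (0,15/2); v=(2,3)
7. t=7/6 → T at (7/3,11); v=(2,-3)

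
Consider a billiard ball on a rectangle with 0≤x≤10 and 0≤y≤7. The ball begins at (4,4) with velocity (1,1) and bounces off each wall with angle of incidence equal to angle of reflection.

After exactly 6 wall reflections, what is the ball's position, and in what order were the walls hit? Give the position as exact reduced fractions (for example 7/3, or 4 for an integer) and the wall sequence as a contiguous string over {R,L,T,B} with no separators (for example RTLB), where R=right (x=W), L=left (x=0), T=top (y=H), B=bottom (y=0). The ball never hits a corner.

Final position: (8,0)
Wall sequence: TRBLTB

1. t=3 → T at (7,7); v=(1,-1)
2. t=3 → R at (10,4); v=(-1,-1)
3. t=4 → B at (6,0); v=(-1,1)
4. t=6 → L at (0,6); v=(1,1)
5. t=1 → T at (1,7); v=(1,-1)
6. t=7 → B at (8,0); v=(1,1)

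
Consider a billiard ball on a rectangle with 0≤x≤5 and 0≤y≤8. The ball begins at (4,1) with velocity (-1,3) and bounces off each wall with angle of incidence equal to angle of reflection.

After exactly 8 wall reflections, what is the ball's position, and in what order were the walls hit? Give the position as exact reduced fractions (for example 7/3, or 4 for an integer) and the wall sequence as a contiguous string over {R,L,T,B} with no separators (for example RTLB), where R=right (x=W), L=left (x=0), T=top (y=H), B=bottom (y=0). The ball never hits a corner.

Final position: (0,5)
Wall sequence: TLBTRBTL

1. t=7/3 → T at (5/3,8); v=(-1,-3)
2. t=5/3 → L at (0,3); v=(1,-3)
3. t=1 → B at (1,0); v=(1,3)
4. t=8/3 → T at (11/3,8); v=(1,-3)
5. t=4/3 → R at (5,4); v=(-1,-3)
6. t=4/3 → B at (11/3,0); v=(-1,3)
7. t=8/3 → T at (1,8); v=(-1,-3)
8. t=1 → L at (0,5); v=(1,-3)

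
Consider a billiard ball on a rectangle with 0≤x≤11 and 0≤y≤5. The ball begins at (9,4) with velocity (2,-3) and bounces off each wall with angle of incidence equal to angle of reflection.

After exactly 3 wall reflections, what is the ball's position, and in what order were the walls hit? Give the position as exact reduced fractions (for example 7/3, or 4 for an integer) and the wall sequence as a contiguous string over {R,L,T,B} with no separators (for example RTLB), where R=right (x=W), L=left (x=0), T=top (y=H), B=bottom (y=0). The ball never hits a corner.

1. t=1 → R at (11,1); v=(-2,-3)
2. t=1/3 → B at (31/3,0); v=(-2,3)
3. t=5/3 → T at (7,5); v=(-2,-3)

Final position: (7,5)
Wall sequence: RBT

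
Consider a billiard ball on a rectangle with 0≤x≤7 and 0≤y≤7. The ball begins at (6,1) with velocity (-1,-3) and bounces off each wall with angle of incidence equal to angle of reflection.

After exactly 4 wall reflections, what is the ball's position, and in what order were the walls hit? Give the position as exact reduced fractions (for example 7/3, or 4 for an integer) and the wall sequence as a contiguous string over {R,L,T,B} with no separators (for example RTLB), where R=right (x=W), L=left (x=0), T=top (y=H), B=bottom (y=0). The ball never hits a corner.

1. t=1/3 → B at (17/3,0); v=(-1,3)
2. t=7/3 → T at (10/3,7); v=(-1,-3)
3. t=7/3 → B at (1,0); v=(-1,3)
4. t=1 → L at (0,3); v=(1,3)

Final position: (0,3)
Wall sequence: BTBL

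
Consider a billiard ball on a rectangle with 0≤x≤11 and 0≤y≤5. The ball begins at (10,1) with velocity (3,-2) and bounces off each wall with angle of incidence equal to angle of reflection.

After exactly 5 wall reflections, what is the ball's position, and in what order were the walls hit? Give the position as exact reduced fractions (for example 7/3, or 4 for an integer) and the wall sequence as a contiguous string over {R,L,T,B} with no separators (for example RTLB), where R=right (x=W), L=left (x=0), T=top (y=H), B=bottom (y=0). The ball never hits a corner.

1. t=1/3 → R at (11,1/3); v=(-3,-2)
2. t=1/6 → B at (21/2,0); v=(-3,2)
3. t=5/2 → T at (3,5); v=(-3,-2)
4. t=1 → L at (0,3); v=(3,-2)
5. t=3/2 → B at (9/2,0); v=(3,2)

Final position: (9/2,0)
Wall sequence: RBTLB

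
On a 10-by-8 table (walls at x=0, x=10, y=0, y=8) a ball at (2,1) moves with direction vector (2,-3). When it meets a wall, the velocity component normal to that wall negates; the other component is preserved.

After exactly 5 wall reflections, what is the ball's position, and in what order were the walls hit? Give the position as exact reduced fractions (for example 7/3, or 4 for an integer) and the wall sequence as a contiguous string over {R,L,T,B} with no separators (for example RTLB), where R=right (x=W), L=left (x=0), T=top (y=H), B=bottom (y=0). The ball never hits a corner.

Final position: (4/3,8)
Wall sequence: BTRBT

1. t=1/3 → B at (8/3,0); v=(2,3)
2. t=8/3 → T at (8,8); v=(2,-3)
3. t=1 → R at (10,5); v=(-2,-3)
4. t=5/3 → B at (20/3,0); v=(-2,3)
5. t=8/3 → T at (4/3,8); v=(-2,-3)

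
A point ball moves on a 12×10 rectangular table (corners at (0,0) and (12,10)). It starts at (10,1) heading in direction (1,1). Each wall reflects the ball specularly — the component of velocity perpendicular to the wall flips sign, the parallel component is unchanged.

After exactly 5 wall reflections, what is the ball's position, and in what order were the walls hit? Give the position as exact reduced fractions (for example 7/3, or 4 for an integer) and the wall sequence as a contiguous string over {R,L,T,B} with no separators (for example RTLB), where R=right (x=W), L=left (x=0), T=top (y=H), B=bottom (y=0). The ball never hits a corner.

Final position: (12,7)
Wall sequence: RTLBR

1. t=2 → R at (12,3); v=(-1,1)
2. t=7 → T at (5,10); v=(-1,-1)
3. t=5 → L at (0,5); v=(1,-1)
4. t=5 → B at (5,0); v=(1,1)
5. t=7 → R at (12,7); v=(-1,1)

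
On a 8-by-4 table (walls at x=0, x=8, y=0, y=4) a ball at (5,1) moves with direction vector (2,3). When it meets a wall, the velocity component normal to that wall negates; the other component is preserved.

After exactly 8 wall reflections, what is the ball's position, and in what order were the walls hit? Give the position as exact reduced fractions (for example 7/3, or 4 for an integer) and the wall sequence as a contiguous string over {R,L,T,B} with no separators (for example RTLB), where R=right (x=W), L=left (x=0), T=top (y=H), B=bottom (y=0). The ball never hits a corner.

Final position: (13/3,0)
Wall sequence: TRBTBLTB

1. t=1 → T at (7,4); v=(2,-3)
2. t=1/2 → R at (8,5/2); v=(-2,-3)
3. t=5/6 → B at (19/3,0); v=(-2,3)
4. t=4/3 → T at (11/3,4); v=(-2,-3)
5. t=4/3 → B at (1,0); v=(-2,3)
6. t=1/2 → L at (0,3/2); v=(2,3)
7. t=5/6 → T at (5/3,4); v=(2,-3)
8. t=4/3 → B at (13/3,0); v=(2,3)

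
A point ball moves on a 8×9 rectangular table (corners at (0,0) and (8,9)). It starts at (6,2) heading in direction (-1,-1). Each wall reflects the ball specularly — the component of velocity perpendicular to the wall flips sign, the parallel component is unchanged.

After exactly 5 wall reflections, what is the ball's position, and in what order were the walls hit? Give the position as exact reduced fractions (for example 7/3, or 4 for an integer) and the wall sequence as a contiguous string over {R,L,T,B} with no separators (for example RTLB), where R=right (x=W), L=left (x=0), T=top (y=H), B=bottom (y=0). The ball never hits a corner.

Final position: (2,0)
Wall sequence: BLTRB

1. t=2 → B at (4,0); v=(-1,1)
2. t=4 → L at (0,4); v=(1,1)
3. t=5 → T at (5,9); v=(1,-1)
4. t=3 → R at (8,6); v=(-1,-1)
5. t=6 → B at (2,0); v=(-1,1)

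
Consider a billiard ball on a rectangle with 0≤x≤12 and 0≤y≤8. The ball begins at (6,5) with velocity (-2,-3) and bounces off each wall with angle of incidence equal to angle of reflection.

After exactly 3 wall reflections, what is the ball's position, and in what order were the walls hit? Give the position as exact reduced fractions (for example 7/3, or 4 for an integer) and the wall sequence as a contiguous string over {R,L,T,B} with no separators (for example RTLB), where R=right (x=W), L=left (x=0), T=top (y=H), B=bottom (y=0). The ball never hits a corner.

Final position: (8/3,8)
Wall sequence: BLT

1. t=5/3 → B at (8/3,0); v=(-2,3)
2. t=4/3 → L at (0,4); v=(2,3)
3. t=4/3 → T at (8/3,8); v=(2,-3)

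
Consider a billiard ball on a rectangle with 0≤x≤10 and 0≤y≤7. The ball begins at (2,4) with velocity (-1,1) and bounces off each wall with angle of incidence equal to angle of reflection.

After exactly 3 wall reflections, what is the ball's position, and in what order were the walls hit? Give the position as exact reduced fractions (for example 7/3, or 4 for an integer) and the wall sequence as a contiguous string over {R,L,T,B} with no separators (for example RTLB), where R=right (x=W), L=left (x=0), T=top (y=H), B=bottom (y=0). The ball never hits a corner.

1. t=2 → L at (0,6); v=(1,1)
2. t=1 → T at (1,7); v=(1,-1)
3. t=7 → B at (8,0); v=(1,1)

Final position: (8,0)
Wall sequence: LTB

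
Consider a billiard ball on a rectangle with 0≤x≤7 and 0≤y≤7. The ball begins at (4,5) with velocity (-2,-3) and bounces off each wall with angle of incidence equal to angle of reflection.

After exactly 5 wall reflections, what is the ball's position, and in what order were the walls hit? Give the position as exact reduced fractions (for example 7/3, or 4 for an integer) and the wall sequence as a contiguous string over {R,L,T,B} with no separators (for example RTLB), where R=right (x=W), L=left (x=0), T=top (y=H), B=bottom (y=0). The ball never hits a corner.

1. t=5/3 → B at (2/3,0); v=(-2,3)
2. t=1/3 → L at (0,1); v=(2,3)
3. t=2 → T at (4,7); v=(2,-3)
4. t=3/2 → R at (7,5/2); v=(-2,-3)
5. t=5/6 → B at (16/3,0); v=(-2,3)

Final position: (16/3,0)
Wall sequence: BLTRB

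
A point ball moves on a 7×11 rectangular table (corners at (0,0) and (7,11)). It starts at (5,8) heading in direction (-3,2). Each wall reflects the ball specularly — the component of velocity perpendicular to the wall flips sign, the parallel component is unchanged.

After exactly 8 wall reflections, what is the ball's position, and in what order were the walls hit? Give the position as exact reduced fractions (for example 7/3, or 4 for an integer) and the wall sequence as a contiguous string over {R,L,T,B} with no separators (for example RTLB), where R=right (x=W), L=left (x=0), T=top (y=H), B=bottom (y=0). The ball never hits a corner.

Final position: (9/2,11)
Wall sequence: TLRLBRLT

1. t=3/2 → T at (1/2,11); v=(-3,-2)
2. t=1/6 → L at (0,32/3); v=(3,-2)
3. t=7/3 → R at (7,6); v=(-3,-2)
4. t=7/3 → L at (0,4/3); v=(3,-2)
5. t=2/3 → B at (2,0); v=(3,2)
6. t=5/3 → R at (7,10/3); v=(-3,2)
7. t=7/3 → L at (0,8); v=(3,2)
8. t=3/2 → T at (9/2,11); v=(3,-2)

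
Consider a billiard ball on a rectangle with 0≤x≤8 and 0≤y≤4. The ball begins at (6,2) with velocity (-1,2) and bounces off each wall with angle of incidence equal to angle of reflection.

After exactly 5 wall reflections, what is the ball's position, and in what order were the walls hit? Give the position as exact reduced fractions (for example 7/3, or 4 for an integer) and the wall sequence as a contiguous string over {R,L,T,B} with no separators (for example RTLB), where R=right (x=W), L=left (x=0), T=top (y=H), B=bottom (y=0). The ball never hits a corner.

Final position: (1,0)
Wall sequence: TBTLB

1. t=1 → T at (5,4); v=(-1,-2)
2. t=2 → B at (3,0); v=(-1,2)
3. t=2 → T at (1,4); v=(-1,-2)
4. t=1 → L at (0,2); v=(1,-2)
5. t=1 → B at (1,0); v=(1,2)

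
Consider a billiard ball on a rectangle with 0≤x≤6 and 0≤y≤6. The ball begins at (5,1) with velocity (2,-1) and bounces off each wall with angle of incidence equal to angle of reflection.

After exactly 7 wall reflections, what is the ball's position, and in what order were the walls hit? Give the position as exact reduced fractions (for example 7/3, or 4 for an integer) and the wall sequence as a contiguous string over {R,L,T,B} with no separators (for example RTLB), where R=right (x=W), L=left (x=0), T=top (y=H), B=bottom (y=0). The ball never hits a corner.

Final position: (6,1/2)
Wall sequence: RBLRTLR

1. t=1/2 → R at (6,1/2); v=(-2,-1)
2. t=1/2 → B at (5,0); v=(-2,1)
3. t=5/2 → L at (0,5/2); v=(2,1)
4. t=3 → R at (6,11/2); v=(-2,1)
5. t=1/2 → T at (5,6); v=(-2,-1)
6. t=5/2 → L at (0,7/2); v=(2,-1)
7. t=3 → R at (6,1/2); v=(-2,-1)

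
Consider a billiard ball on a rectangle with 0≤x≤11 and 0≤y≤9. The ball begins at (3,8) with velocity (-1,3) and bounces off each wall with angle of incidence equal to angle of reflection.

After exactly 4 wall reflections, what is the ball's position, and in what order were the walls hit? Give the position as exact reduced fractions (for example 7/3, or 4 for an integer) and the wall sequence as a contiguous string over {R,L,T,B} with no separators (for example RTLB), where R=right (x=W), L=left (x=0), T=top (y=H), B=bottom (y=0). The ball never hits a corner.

Final position: (10/3,9)
Wall sequence: TLBT

1. t=1/3 → T at (8/3,9); v=(-1,-3)
2. t=8/3 → L at (0,1); v=(1,-3)
3. t=1/3 → B at (1/3,0); v=(1,3)
4. t=3 → T at (10/3,9); v=(1,-3)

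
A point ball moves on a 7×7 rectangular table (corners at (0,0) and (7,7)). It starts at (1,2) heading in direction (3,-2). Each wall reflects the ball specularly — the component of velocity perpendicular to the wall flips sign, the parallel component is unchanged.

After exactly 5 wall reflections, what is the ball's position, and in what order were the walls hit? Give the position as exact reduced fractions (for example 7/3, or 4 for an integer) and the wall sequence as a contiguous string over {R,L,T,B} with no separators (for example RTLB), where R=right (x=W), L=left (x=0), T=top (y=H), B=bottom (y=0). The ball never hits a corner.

Final position: (7,8/3)
Wall sequence: BRLTR

1. t=1 → B at (4,0); v=(3,2)
2. t=1 → R at (7,2); v=(-3,2)
3. t=7/3 → L at (0,20/3); v=(3,2)
4. t=1/6 → T at (1/2,7); v=(3,-2)
5. t=13/6 → R at (7,8/3); v=(-3,-2)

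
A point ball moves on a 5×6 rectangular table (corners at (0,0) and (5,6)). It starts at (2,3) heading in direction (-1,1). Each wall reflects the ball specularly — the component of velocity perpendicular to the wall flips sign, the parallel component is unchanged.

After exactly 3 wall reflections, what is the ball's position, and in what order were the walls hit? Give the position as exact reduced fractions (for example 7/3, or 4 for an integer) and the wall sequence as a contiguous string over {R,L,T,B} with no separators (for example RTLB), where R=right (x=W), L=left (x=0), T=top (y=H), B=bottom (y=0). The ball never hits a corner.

Final position: (5,2)
Wall sequence: LTR

1. t=2 → L at (0,5); v=(1,1)
2. t=1 → T at (1,6); v=(1,-1)
3. t=4 → R at (5,2); v=(-1,-1)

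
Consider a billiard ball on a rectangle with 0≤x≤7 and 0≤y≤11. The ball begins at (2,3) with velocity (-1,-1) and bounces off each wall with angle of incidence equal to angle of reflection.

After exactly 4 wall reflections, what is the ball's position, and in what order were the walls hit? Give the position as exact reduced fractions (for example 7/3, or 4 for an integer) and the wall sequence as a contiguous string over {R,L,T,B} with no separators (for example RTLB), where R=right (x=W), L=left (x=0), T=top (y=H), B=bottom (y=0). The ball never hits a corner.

Final position: (2,11)
Wall sequence: LBRT

1. t=2 → L at (0,1); v=(1,-1)
2. t=1 → B at (1,0); v=(1,1)
3. t=6 → R at (7,6); v=(-1,1)
4. t=5 → T at (2,11); v=(-1,-1)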